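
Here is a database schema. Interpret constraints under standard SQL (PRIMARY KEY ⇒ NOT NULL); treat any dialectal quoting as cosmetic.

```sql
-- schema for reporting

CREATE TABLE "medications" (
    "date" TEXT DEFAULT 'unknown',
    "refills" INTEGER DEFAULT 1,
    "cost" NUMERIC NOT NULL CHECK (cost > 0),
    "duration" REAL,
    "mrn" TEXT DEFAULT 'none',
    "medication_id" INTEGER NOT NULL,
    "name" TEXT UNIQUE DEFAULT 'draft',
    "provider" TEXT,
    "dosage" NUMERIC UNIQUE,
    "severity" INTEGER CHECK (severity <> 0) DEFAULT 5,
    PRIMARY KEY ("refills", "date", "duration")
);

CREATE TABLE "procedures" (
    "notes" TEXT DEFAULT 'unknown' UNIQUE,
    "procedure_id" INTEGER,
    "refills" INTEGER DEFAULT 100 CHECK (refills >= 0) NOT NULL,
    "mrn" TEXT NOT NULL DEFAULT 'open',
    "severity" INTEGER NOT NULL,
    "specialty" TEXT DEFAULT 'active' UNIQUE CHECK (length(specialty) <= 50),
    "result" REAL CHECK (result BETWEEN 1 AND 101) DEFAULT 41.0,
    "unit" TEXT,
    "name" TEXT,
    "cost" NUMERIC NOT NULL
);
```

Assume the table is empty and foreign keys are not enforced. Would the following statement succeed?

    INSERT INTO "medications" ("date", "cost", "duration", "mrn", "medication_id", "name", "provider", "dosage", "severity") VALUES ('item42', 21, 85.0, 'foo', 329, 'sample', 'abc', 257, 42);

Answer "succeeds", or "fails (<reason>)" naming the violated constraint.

succeeds

NOT NULL columns: cost is supplied; date is supplied; duration is supplied; medication_id is supplied; refills defaults to 1.
CHECK constraints: 21 satisfies (cost > 0); 42 satisfies (severity <> 0).
No constraint is violated.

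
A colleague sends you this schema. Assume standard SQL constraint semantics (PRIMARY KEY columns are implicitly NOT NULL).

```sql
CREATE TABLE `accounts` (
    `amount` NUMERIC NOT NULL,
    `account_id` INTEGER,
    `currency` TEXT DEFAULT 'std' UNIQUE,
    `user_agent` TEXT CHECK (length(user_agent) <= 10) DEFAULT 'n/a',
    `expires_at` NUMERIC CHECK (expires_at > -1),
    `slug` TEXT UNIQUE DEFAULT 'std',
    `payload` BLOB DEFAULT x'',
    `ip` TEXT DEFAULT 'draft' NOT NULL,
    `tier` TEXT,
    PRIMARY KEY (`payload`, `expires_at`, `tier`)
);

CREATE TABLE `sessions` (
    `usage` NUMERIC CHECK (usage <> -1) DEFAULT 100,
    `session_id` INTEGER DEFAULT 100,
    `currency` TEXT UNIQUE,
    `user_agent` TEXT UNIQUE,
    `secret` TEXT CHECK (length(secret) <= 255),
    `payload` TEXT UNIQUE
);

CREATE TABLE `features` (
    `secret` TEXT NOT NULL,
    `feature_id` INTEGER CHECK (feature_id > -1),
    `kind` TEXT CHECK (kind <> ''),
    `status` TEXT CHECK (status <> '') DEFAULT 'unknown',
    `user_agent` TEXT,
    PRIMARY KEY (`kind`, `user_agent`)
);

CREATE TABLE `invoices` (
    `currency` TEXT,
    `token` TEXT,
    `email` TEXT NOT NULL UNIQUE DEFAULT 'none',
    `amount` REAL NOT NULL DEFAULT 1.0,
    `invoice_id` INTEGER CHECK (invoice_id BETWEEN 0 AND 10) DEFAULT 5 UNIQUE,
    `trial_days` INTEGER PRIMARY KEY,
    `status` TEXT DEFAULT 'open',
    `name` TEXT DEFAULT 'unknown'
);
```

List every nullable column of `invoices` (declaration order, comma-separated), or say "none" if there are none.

- currency: no NOT NULL constraint applies → nullable.
- token: no NOT NULL constraint applies → nullable.
- email: declared NOT NULL → not nullable.
- amount: declared NOT NULL → not nullable.
- invoice_id: CHECK does not forbid NULL (a CHECK constraint passes when its expression is NULL) → nullable.
- trial_days: part of the PRIMARY KEY, which implies NOT NULL → not nullable.
- status: DEFAULT only fills an omitted column; an explicit NULL is still allowed → nullable.
- name: DEFAULT only fills an omitted column; an explicit NULL is still allowed → nullable.

currency, token, invoice_id, status, name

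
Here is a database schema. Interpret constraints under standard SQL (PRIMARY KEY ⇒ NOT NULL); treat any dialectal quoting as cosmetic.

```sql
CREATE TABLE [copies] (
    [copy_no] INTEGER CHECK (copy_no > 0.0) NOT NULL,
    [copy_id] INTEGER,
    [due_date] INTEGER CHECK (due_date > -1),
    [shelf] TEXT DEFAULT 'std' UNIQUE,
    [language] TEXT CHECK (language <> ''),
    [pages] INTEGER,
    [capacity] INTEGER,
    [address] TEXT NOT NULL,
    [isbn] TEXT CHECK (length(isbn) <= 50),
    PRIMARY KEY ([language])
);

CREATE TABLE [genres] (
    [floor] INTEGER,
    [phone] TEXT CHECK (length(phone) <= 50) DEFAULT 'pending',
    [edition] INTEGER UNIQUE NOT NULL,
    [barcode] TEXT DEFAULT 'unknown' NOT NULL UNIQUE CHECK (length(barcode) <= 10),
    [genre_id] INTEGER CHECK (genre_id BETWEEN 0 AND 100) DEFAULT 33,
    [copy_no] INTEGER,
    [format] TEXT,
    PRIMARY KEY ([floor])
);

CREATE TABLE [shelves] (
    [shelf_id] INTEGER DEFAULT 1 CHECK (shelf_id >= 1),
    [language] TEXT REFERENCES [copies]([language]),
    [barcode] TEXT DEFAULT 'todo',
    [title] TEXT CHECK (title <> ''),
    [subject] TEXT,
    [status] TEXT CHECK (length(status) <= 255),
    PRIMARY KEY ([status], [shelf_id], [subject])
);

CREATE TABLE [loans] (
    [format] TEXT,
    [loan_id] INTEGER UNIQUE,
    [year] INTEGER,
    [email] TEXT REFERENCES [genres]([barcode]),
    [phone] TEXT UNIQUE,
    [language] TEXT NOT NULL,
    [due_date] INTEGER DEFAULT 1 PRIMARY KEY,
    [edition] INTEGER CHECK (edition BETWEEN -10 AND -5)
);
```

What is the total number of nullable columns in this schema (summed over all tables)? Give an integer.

copies: 6 nullable (copy_id, due_date, shelf, pages, capacity, isbn — PK (language) and explicit NOT NULL columns excluded).
genres: 4 nullable (phone, genre_id, copy_no, format — PK (floor) and explicit NOT NULL columns excluded).
shelves: 3 nullable (language, barcode, title — PK (status, shelf_id, subject) and explicit NOT NULL columns excluded).
loans: 6 nullable (format, loan_id, year, email, phone, edition — PK (due_date) and explicit NOT NULL columns excluded).
Total: 6 + 4 + 3 + 6 = 19.

19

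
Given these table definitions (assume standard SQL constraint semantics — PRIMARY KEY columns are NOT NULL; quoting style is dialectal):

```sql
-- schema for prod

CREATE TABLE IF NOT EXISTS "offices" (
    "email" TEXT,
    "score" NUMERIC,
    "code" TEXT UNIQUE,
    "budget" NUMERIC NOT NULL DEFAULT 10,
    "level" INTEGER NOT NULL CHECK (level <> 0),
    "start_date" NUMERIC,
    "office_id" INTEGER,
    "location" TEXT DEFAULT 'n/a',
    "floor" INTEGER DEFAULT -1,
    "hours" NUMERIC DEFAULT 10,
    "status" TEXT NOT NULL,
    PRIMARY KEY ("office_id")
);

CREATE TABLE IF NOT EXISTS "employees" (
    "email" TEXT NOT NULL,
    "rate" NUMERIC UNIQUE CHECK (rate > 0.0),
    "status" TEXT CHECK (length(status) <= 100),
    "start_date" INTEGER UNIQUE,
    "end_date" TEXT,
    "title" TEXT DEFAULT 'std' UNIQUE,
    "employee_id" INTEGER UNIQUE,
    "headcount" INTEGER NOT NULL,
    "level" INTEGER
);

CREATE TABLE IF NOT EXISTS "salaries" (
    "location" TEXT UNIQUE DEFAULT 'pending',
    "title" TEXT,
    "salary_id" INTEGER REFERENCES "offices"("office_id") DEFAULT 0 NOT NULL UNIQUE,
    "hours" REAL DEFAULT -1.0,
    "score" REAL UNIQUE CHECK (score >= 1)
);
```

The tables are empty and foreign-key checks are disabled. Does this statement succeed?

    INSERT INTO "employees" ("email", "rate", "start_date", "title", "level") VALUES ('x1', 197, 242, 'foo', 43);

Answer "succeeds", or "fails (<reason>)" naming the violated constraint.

fails (NOT NULL on headcount)

headcount is omitted from the column list and has no DEFAULT, so it would receive NULL.
But headcount is declared NOT NULL.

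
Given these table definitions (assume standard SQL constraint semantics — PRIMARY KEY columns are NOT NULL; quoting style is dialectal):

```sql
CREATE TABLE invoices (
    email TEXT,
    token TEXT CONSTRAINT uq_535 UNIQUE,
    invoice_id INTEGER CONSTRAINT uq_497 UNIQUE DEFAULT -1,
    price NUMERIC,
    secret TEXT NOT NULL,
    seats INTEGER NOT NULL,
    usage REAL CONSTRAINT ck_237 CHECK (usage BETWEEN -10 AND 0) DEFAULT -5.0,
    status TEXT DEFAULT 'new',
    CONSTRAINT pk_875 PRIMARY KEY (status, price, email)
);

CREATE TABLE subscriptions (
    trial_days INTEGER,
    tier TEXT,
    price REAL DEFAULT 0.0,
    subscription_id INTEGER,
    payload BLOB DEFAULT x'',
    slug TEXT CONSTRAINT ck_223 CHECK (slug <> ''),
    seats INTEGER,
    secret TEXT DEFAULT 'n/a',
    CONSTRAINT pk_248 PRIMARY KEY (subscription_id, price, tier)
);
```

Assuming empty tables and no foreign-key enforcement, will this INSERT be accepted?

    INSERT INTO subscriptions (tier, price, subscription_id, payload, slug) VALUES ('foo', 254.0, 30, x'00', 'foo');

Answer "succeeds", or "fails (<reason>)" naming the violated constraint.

NOT NULL columns: price is supplied; subscription_id is supplied; tier is supplied.
CHECK constraints: 'foo' satisfies (slug <> '').
No constraint is violated.

succeeds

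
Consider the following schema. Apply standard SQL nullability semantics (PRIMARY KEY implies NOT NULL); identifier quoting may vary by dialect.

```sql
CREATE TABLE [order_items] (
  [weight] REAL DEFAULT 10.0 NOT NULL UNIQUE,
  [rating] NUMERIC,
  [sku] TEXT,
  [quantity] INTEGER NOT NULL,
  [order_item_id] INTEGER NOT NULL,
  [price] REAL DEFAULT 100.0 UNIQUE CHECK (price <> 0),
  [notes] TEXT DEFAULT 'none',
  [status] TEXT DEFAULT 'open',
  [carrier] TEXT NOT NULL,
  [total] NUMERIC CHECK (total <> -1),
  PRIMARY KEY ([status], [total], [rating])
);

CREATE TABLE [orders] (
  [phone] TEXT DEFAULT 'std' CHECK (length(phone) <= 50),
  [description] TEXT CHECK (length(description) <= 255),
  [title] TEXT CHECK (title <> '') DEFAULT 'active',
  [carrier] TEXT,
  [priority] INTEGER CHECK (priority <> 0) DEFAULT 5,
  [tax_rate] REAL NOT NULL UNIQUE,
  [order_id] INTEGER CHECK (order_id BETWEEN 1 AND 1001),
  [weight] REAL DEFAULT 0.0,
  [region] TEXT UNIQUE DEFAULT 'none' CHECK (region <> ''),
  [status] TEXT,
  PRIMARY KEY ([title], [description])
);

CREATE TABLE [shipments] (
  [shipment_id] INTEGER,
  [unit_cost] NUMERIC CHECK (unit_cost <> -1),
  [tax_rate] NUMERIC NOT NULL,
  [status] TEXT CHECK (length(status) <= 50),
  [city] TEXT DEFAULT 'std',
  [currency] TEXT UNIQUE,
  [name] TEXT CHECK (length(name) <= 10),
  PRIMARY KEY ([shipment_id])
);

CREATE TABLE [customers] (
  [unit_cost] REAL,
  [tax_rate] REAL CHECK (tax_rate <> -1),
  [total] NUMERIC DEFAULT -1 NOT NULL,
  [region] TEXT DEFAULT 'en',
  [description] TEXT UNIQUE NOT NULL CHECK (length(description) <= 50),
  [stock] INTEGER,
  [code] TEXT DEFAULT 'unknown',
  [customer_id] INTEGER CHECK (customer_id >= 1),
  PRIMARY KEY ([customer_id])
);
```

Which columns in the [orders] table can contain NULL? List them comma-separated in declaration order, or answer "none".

phone, carrier, priority, order_id, weight, region, status

- phone: CHECK does not forbid NULL (a CHECK constraint passes when its expression is NULL) → nullable.
- description: part of the PRIMARY KEY, which implies NOT NULL → not nullable.
- title: part of the PRIMARY KEY, which implies NOT NULL → not nullable.
- carrier: no NOT NULL constraint applies → nullable.
- priority: CHECK does not forbid NULL (a CHECK constraint passes when its expression is NULL) → nullable.
- tax_rate: declared NOT NULL → not nullable.
- order_id: CHECK does not forbid NULL (a CHECK constraint passes when its expression is NULL) → nullable.
- weight: DEFAULT only fills an omitted column; an explicit NULL is still allowed → nullable.
- region: CHECK does not forbid NULL (a CHECK constraint passes when its expression is NULL) → nullable.
- status: no NOT NULL constraint applies → nullable.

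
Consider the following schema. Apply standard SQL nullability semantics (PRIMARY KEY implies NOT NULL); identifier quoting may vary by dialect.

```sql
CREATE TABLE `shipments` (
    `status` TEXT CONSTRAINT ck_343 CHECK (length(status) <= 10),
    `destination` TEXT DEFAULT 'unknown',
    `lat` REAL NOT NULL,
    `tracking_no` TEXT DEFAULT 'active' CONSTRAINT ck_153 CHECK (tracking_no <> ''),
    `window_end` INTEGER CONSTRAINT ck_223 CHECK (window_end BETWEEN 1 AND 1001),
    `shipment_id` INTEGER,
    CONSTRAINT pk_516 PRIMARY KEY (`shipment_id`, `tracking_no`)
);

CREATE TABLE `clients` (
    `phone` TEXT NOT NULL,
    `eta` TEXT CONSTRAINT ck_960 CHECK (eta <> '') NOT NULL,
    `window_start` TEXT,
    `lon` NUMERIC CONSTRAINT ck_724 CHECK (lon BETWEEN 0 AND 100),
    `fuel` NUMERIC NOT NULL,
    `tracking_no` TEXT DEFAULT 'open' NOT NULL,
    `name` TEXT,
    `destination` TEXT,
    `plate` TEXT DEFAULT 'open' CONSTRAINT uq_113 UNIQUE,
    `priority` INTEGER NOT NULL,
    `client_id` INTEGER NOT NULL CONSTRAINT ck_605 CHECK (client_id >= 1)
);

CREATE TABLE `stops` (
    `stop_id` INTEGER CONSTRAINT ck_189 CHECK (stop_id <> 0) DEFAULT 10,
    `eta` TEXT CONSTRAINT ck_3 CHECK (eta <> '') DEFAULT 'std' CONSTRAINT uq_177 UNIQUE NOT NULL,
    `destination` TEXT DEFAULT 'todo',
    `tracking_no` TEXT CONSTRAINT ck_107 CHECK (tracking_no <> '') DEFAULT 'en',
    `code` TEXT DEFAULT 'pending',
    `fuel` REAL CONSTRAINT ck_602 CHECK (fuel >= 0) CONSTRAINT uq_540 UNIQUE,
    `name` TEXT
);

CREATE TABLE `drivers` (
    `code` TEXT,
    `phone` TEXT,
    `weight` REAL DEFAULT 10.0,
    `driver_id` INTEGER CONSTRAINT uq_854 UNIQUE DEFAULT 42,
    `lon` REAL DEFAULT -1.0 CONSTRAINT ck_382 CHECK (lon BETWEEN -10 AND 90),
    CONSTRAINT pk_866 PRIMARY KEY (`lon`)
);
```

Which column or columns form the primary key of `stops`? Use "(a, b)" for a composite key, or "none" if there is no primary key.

none

No column is declared PRIMARY KEY inline, and there is no table-level PRIMARY KEY clause in stops.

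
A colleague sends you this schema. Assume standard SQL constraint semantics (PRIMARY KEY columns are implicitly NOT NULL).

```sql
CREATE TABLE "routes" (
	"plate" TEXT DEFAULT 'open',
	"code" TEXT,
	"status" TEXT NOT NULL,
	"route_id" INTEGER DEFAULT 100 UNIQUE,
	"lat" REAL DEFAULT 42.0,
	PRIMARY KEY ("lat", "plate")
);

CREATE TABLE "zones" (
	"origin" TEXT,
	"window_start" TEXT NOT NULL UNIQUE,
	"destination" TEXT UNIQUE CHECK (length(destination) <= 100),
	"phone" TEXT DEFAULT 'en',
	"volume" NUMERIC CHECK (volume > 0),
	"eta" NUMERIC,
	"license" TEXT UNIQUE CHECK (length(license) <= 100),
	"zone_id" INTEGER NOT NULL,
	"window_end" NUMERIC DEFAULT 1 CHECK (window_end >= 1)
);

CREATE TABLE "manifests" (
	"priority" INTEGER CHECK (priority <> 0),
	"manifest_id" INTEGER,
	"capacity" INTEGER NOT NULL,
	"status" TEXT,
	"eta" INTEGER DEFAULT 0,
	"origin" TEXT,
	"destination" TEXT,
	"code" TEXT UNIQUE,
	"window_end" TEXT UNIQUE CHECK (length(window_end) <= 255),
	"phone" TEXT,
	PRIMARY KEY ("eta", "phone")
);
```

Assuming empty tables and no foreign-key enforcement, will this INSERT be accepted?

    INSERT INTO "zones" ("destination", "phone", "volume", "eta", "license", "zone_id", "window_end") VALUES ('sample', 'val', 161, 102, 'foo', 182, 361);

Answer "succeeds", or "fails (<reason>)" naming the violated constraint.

window_start is omitted from the column list and has no DEFAULT, so it would receive NULL.
But window_start is declared NOT NULL.

fails (NOT NULL on window_start)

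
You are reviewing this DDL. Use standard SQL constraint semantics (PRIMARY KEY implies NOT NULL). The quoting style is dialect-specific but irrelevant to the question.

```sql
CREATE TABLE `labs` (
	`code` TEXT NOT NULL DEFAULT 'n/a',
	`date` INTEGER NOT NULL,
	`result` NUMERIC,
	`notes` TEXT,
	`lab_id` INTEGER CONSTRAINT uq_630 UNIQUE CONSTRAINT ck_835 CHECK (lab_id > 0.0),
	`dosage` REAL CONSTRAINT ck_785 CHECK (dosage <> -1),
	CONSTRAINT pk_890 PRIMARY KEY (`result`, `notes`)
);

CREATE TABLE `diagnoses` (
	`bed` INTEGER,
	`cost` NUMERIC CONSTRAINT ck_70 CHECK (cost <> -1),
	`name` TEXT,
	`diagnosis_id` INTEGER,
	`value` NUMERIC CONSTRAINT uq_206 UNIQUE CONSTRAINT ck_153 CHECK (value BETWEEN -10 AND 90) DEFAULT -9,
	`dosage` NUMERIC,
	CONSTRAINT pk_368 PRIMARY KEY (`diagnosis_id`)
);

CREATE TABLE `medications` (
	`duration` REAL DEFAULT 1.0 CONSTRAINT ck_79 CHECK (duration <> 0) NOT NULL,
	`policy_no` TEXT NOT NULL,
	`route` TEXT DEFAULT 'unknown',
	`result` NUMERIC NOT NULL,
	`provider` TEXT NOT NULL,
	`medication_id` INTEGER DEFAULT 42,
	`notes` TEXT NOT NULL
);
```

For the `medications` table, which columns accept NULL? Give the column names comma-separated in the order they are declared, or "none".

- duration: declared NOT NULL → not nullable.
- policy_no: declared NOT NULL → not nullable.
- route: DEFAULT only fills an omitted column; an explicit NULL is still allowed → nullable.
- result: declared NOT NULL → not nullable.
- provider: declared NOT NULL → not nullable.
- medication_id: DEFAULT only fills an omitted column; an explicit NULL is still allowed → nullable.
- notes: declared NOT NULL → not nullable.

route, medication_id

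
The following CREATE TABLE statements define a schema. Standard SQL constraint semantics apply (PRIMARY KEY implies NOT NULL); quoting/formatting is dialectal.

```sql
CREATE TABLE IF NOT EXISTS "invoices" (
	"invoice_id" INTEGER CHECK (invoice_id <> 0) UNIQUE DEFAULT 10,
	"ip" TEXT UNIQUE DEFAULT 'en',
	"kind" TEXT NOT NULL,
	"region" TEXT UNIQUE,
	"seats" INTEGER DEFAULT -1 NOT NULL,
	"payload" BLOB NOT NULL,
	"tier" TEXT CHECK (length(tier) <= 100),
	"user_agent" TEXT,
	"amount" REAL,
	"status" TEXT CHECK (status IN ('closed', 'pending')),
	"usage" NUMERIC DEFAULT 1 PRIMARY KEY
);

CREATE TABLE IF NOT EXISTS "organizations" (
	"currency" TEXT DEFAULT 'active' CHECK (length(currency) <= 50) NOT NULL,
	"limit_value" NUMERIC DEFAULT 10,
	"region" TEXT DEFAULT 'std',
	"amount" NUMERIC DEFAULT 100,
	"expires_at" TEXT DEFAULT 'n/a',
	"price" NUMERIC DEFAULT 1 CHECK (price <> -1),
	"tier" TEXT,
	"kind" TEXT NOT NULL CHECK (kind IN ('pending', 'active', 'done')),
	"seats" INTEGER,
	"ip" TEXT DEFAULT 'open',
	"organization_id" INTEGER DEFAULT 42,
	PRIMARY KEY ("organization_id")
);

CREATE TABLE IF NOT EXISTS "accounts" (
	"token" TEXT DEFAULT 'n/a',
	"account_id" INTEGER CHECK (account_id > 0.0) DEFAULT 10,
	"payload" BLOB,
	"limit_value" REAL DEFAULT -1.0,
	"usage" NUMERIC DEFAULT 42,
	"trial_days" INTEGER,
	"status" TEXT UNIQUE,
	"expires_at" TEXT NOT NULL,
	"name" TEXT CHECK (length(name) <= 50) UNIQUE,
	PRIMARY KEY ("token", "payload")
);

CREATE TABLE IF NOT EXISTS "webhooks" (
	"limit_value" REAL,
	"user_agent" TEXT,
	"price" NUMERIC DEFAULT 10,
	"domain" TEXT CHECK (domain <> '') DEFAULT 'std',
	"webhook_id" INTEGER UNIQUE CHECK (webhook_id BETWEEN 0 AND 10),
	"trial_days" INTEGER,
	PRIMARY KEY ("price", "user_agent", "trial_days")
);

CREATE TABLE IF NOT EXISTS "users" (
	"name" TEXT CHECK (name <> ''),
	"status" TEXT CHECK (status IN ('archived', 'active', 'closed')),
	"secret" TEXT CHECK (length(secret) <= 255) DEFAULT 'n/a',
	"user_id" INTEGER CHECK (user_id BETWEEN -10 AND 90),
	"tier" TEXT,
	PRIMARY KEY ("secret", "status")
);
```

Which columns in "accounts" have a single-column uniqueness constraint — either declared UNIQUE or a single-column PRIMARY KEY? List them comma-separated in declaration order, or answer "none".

- token: part of a composite PRIMARY KEY — only the tuple is unique, not this column on its own.
- account_id: no UNIQUE or single-column PK constraint.
- payload: part of a composite PRIMARY KEY — only the tuple is unique, not this column on its own.
- limit_value: no UNIQUE or single-column PK constraint.
- usage: no UNIQUE or single-column PK constraint.
- trial_days: no UNIQUE or single-column PK constraint.
- status: declared UNIQUE → unique.
- expires_at: no UNIQUE or single-column PK constraint.
- name: declared UNIQUE → unique.

status, name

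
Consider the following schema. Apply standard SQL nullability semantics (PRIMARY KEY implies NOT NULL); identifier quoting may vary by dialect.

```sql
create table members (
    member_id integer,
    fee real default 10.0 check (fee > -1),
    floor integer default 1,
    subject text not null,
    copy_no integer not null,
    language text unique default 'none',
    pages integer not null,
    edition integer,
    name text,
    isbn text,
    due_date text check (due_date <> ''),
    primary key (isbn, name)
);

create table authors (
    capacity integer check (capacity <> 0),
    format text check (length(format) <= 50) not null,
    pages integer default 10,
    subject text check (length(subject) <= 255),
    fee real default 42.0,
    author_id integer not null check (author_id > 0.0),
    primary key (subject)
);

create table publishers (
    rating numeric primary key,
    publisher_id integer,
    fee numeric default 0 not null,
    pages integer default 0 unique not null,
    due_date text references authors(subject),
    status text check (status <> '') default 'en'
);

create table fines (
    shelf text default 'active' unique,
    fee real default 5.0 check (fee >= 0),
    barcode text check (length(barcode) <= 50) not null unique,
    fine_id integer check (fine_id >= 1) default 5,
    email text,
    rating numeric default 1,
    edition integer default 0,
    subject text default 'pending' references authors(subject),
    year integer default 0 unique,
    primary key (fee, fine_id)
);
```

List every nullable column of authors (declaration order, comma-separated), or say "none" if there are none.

capacity, pages, fee

- capacity: CHECK does not forbid NULL (a CHECK constraint passes when its expression is NULL) → nullable.
- format: declared NOT NULL → not nullable.
- pages: DEFAULT only fills an omitted column; an explicit NULL is still allowed → nullable.
- subject: part of the PRIMARY KEY, which implies NOT NULL → not nullable.
- fee: DEFAULT only fills an omitted column; an explicit NULL is still allowed → nullable.
- author_id: declared NOT NULL → not nullable.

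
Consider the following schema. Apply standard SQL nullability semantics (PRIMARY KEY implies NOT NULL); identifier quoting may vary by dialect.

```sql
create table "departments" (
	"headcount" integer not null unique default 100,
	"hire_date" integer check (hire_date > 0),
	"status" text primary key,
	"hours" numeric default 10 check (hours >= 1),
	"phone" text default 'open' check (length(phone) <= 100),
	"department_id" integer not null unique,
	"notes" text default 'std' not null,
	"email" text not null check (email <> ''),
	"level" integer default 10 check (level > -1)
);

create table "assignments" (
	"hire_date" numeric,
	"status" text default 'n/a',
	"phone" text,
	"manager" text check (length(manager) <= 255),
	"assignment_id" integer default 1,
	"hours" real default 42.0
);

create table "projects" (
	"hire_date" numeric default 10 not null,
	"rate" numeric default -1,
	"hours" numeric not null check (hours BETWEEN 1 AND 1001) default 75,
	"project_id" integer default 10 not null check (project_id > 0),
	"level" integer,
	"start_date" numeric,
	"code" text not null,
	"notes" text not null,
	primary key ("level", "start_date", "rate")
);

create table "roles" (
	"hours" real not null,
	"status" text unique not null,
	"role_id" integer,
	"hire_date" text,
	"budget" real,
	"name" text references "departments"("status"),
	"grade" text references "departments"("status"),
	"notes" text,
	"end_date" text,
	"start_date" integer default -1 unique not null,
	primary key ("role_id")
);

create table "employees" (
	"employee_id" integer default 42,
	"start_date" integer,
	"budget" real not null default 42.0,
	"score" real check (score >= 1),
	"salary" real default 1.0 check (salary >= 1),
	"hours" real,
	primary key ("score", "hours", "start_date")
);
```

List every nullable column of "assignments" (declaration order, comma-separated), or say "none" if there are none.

hire_date, status, phone, manager, assignment_id, hours

- hire_date: no NOT NULL constraint applies → nullable.
- status: DEFAULT only fills an omitted column; an explicit NULL is still allowed → nullable.
- phone: no NOT NULL constraint applies → nullable.
- manager: CHECK does not forbid NULL (a CHECK constraint passes when its expression is NULL) → nullable.
- assignment_id: DEFAULT only fills an omitted column; an explicit NULL is still allowed → nullable.
- hours: DEFAULT only fills an omitted column; an explicit NULL is still allowed → nullable.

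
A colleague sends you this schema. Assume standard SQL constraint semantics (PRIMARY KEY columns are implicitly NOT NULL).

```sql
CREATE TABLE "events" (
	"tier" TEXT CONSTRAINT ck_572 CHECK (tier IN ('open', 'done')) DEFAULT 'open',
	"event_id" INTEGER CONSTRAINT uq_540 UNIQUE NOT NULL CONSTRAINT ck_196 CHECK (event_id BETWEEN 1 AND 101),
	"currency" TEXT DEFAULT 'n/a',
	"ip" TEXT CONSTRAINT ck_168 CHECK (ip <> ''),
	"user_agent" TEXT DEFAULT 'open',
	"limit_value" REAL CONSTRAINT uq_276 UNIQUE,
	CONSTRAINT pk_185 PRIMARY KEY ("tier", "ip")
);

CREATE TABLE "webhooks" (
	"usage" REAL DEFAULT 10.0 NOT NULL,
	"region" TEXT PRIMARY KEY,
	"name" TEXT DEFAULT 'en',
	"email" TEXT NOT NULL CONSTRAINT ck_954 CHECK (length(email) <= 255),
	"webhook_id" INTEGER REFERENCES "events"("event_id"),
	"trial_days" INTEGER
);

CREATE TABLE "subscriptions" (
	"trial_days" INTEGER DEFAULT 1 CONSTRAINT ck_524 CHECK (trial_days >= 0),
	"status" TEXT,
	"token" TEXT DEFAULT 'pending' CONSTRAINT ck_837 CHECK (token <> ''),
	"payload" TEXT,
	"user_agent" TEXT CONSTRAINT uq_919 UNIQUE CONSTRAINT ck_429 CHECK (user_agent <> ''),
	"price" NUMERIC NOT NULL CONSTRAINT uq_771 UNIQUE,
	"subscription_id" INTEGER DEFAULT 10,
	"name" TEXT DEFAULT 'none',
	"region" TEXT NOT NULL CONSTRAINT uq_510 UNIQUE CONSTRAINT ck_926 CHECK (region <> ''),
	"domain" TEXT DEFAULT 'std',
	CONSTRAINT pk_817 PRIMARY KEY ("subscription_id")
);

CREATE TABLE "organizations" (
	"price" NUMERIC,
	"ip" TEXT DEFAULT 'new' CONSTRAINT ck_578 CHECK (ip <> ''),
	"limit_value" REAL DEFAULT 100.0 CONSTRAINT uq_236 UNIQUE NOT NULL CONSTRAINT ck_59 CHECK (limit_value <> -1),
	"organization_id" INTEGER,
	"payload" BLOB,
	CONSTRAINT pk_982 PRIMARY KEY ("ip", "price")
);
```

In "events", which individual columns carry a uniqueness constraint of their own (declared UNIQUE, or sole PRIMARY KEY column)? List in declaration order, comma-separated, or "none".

- tier: part of a composite PRIMARY KEY — only the tuple is unique, not this column on its own.
- event_id: declared UNIQUE → unique.
- currency: no UNIQUE or single-column PK constraint.
- ip: part of a composite PRIMARY KEY — only the tuple is unique, not this column on its own.
- user_agent: no UNIQUE or single-column PK constraint.
- limit_value: declared UNIQUE → unique.

event_id, limit_value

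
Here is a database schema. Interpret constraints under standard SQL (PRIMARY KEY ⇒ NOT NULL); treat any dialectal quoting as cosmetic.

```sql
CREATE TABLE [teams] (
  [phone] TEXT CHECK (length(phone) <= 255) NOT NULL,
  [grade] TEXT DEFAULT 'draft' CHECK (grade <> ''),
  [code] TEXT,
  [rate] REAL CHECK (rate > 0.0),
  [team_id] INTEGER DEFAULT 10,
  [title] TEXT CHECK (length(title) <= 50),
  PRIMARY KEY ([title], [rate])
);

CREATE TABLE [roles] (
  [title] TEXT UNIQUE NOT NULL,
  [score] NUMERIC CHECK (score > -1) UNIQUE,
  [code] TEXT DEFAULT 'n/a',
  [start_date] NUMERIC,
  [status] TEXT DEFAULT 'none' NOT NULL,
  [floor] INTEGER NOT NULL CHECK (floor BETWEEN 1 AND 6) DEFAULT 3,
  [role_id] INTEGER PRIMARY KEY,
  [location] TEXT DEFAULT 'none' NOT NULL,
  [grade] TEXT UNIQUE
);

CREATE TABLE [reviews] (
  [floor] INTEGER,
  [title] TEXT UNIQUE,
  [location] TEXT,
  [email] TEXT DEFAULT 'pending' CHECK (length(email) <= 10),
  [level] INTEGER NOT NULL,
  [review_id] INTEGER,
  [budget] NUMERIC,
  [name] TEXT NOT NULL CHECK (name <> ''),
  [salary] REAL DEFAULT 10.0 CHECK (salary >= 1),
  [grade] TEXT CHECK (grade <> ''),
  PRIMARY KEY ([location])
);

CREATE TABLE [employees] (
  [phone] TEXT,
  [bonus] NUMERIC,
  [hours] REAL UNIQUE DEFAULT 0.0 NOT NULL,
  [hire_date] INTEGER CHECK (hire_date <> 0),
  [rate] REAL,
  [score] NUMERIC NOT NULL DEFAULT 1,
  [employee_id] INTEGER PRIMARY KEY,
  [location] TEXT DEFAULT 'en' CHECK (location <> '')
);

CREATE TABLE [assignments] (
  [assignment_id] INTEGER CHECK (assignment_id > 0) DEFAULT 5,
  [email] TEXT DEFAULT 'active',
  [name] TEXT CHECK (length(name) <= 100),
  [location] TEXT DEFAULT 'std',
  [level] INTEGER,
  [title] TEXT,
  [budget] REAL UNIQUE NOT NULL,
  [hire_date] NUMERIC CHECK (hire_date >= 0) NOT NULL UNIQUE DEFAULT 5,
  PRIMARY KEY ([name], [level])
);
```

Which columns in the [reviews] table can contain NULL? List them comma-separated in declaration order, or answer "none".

floor, title, email, review_id, budget, salary, grade

- floor: no NOT NULL constraint applies → nullable.
- title: UNIQUE does not imply NOT NULL → nullable.
- location: part of the PRIMARY KEY, which implies NOT NULL → not nullable.
- email: CHECK does not forbid NULL (a CHECK constraint passes when its expression is NULL) → nullable.
- level: declared NOT NULL → not nullable.
- review_id: no NOT NULL constraint applies → nullable.
- budget: no NOT NULL constraint applies → nullable.
- name: declared NOT NULL → not nullable.
- salary: CHECK does not forbid NULL (a CHECK constraint passes when its expression is NULL) → nullable.
- grade: CHECK does not forbid NULL (a CHECK constraint passes when its expression is NULL) → nullable.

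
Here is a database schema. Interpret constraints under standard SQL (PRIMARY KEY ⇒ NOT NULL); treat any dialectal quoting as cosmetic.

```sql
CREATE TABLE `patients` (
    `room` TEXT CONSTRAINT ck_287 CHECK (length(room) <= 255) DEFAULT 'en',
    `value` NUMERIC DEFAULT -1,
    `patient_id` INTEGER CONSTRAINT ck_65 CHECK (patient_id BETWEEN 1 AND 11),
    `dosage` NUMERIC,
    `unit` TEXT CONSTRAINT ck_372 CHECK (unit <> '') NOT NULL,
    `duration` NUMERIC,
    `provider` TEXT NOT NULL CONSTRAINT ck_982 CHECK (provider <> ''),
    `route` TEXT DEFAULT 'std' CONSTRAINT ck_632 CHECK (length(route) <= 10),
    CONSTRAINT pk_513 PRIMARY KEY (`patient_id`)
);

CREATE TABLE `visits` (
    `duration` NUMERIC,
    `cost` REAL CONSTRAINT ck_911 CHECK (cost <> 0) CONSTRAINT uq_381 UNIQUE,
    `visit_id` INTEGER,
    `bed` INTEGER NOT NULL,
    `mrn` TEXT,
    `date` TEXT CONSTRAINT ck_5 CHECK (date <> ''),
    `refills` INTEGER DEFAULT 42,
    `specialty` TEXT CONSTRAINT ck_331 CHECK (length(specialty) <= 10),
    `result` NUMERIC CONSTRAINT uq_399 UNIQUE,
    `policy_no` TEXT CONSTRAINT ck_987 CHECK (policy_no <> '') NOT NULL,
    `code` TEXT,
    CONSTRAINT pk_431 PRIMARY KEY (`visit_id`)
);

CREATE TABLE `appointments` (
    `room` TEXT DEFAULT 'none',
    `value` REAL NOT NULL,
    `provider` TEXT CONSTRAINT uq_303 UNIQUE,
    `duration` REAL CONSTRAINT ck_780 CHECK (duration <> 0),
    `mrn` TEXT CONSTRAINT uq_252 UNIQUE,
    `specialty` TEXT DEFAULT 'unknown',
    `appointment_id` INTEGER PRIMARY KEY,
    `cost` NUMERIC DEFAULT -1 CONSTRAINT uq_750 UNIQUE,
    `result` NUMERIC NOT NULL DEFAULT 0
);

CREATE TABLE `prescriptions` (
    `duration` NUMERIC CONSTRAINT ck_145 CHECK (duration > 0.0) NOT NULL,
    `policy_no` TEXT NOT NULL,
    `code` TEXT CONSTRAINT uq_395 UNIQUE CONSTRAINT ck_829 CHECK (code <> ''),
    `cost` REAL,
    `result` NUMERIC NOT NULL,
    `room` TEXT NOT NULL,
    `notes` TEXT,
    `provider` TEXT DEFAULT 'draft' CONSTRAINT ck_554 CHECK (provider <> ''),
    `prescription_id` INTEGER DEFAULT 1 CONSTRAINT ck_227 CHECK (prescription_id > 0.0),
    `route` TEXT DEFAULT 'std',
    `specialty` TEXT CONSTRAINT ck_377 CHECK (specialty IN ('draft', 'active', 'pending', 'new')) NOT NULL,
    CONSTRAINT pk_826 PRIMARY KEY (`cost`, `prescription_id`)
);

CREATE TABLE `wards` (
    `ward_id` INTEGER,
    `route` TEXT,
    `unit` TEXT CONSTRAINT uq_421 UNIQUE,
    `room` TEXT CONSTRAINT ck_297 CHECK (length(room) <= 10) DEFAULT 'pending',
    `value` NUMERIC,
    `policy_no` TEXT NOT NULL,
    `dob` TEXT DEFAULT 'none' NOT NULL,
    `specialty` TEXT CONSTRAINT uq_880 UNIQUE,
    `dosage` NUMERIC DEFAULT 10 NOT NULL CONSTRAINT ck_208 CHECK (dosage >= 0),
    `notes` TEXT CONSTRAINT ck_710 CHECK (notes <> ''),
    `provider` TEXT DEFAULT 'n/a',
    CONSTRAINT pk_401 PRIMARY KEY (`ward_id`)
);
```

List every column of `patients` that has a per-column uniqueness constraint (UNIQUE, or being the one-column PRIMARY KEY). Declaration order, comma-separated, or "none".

- room: no UNIQUE or single-column PK constraint.
- value: no UNIQUE or single-column PK constraint.
- patient_id: single-column PRIMARY KEY → unique.
- dosage: no UNIQUE or single-column PK constraint.
- unit: no UNIQUE or single-column PK constraint.
- duration: no UNIQUE or single-column PK constraint.
- provider: no UNIQUE or single-column PK constraint.
- route: no UNIQUE or single-column PK constraint.

patient_id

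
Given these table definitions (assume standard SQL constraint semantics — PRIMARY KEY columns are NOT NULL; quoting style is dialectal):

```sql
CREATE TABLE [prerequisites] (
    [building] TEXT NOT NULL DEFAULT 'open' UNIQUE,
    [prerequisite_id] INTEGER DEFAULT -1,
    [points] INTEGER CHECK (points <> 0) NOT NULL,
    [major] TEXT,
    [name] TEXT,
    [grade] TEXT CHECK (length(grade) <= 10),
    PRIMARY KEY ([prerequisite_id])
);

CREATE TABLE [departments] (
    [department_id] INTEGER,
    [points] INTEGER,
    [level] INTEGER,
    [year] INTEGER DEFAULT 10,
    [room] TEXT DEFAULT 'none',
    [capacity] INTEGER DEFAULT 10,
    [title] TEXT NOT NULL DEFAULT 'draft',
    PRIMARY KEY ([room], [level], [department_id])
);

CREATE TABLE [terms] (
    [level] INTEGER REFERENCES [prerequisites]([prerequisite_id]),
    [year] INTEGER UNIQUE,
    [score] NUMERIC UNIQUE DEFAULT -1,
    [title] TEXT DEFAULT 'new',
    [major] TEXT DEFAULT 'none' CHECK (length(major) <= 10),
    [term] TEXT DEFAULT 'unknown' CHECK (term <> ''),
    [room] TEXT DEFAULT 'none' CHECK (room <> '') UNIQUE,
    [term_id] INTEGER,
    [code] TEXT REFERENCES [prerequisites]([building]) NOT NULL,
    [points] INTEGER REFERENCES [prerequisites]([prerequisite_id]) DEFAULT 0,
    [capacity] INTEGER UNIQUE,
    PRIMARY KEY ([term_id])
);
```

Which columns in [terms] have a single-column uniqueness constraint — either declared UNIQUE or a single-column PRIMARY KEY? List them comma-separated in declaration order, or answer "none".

- level: no UNIQUE or single-column PK constraint.
- year: declared UNIQUE → unique.
- score: declared UNIQUE → unique.
- title: no UNIQUE or single-column PK constraint.
- major: no UNIQUE or single-column PK constraint.
- term: no UNIQUE or single-column PK constraint.
- room: declared UNIQUE → unique.
- term_id: single-column PRIMARY KEY → unique.
- code: no UNIQUE or single-column PK constraint.
- points: no UNIQUE or single-column PK constraint.
- capacity: declared UNIQUE → unique.

year, score, room, term_id, capacity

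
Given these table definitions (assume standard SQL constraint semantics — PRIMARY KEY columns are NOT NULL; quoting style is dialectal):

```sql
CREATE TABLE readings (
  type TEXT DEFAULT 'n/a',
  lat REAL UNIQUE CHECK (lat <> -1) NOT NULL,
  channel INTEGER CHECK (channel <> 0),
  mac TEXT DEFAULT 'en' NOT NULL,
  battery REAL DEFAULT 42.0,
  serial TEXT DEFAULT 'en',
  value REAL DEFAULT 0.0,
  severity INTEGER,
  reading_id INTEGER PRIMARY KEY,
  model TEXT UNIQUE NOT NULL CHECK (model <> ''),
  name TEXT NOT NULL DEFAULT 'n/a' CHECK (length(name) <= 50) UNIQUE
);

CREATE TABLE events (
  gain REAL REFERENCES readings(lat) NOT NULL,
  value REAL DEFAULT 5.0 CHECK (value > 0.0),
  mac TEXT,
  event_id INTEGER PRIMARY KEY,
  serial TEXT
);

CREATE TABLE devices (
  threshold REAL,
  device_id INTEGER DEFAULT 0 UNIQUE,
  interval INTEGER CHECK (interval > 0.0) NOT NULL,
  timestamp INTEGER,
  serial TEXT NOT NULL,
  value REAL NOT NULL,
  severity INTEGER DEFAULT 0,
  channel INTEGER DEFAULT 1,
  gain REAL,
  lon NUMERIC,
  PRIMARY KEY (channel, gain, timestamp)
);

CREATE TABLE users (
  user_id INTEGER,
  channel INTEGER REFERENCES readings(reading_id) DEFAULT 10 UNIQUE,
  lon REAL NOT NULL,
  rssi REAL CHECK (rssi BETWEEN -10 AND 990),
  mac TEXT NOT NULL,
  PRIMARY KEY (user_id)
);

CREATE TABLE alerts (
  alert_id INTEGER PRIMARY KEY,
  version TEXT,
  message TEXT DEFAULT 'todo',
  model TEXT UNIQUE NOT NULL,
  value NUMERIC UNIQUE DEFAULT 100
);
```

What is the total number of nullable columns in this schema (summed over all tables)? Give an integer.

18

readings: 6 nullable (type, channel, battery, serial, value, severity — PK (reading_id) and explicit NOT NULL columns excluded).
events: 3 nullable (value, mac, serial — PK (event_id) and explicit NOT NULL columns excluded).
devices: 4 nullable (threshold, device_id, severity, lon — PK (channel, gain, timestamp) and explicit NOT NULL columns excluded).
users: 2 nullable (channel, rssi — PK (user_id) and explicit NOT NULL columns excluded).
alerts: 3 nullable (version, message, value — PK (alert_id) and explicit NOT NULL columns excluded).
Total: 6 + 3 + 4 + 2 + 3 = 18.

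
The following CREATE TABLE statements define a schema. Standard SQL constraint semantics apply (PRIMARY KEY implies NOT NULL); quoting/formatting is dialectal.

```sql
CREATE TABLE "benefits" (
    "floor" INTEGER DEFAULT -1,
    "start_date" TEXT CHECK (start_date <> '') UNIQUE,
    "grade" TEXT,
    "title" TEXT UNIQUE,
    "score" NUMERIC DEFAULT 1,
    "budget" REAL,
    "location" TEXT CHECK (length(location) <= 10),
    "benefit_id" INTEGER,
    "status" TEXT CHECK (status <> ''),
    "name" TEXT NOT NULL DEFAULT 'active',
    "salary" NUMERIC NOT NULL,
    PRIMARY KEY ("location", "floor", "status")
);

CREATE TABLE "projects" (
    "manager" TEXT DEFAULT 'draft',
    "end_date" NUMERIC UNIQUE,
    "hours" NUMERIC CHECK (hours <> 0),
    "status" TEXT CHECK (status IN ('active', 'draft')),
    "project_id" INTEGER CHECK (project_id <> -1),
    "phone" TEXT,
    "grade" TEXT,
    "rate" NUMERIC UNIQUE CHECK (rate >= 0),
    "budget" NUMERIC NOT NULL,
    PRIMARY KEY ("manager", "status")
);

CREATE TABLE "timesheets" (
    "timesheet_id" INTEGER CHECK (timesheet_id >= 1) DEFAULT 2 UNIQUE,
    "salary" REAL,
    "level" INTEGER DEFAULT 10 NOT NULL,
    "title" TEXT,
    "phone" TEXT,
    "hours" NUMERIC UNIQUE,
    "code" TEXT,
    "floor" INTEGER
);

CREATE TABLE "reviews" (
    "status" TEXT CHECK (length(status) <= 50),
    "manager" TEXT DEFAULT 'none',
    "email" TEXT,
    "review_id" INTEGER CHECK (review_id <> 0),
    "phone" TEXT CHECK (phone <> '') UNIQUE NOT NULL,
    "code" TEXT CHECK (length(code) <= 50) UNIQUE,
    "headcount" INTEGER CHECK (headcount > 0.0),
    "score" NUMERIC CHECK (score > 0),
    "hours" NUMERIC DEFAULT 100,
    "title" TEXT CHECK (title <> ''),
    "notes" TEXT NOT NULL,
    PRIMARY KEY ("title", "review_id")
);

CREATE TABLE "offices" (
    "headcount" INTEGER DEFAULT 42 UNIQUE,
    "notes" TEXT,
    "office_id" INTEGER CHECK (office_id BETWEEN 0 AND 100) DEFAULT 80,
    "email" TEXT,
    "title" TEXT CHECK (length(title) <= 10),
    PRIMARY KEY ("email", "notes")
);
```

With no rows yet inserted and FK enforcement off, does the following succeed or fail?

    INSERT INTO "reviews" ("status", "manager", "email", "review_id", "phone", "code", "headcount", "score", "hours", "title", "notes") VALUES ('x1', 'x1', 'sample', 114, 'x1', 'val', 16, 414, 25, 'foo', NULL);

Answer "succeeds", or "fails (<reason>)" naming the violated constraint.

fails (NOT NULL on notes)

notes is explicitly set to NULL, but notes is declared NOT NULL.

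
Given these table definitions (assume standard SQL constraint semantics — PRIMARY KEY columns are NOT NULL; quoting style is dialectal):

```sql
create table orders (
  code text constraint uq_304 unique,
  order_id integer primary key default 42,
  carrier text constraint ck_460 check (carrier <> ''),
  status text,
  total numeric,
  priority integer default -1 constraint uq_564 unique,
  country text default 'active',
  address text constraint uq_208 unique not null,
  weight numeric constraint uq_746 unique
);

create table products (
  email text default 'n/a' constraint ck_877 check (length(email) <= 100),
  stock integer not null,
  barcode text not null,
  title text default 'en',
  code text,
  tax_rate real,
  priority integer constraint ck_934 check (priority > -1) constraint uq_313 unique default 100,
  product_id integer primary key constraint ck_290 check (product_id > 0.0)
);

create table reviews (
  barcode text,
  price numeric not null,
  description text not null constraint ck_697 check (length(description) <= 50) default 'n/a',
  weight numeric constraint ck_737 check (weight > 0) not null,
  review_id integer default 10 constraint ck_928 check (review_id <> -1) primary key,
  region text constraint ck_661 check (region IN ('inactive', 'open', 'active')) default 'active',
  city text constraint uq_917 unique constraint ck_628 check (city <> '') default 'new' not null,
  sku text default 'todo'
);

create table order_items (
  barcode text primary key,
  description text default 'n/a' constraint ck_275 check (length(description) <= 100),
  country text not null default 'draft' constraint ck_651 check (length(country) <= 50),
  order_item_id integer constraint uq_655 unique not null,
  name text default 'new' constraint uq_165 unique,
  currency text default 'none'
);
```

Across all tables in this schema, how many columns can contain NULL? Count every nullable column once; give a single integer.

orders: 7 nullable (code, carrier, status, total, priority, country, weight — PK (order_id) and explicit NOT NULL columns excluded).
products: 5 nullable (email, title, code, tax_rate, priority — PK (product_id) and explicit NOT NULL columns excluded).
reviews: 3 nullable (barcode, region, sku — PK (review_id) and explicit NOT NULL columns excluded).
order_items: 3 nullable (description, name, currency — PK (barcode) and explicit NOT NULL columns excluded).
Total: 7 + 5 + 3 + 3 = 18.

18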